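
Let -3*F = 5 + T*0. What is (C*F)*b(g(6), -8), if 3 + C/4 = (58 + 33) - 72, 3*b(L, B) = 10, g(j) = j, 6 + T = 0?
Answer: -3200/9 ≈ -355.56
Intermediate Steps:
T = -6 (T = -6 + 0 = -6)
b(L, B) = 10/3 (b(L, B) = (1/3)*10 = 10/3)
C = 64 (C = -12 + 4*((58 + 33) - 72) = -12 + 4*(91 - 72) = -12 + 4*19 = -12 + 76 = 64)
F = -5/3 (F = -(5 - 6*0)/3 = -(5 + 0)/3 = -1/3*5 = -5/3 ≈ -1.6667)
(C*F)*b(g(6), -8) = (64*(-5/3))*(10/3) = -320/3*10/3 = -3200/9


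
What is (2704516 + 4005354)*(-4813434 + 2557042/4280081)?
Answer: -138235969105930875440/4280081 ≈ -3.2298e+13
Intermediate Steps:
(2704516 + 4005354)*(-4813434 + 2557042/4280081) = 6709870*(-4813434 + 2557042*(1/4280081)) = 6709870*(-4813434 + 2557042/4280081) = 6709870*(-20601884851112/4280081) = -138235969105930875440/4280081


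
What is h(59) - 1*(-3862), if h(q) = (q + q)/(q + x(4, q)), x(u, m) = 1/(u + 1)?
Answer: 571871/148 ≈ 3864.0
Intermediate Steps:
x(u, m) = 1/(1 + u)
h(q) = 2*q/(1/5 + q) (h(q) = (q + q)/(q + 1/(1 + 4)) = (2*q)/(q + 1/5) = (2*q)/(1/5 + q) = 2*q/(1/5 + q))
h(59) - 1*(-3862) = 10*59/(1 + 5*59) - 1*(-3862) = 10*59/(1 + 295) + 3862 = 10*59/296 + 3862 = 10*59*(1/296) + 3862 = 295/148 + 3862 = 571871/148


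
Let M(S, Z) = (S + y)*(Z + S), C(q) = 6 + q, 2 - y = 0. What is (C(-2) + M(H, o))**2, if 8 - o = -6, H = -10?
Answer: 784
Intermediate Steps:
y = 2 (y = 2 - 1*0 = 2 + 0 = 2)
o = 14 (o = 8 - 1*(-6) = 8 + 6 = 14)
M(S, Z) = (2 + S)*(S + Z) (M(S, Z) = (S + 2)*(Z + S) = (2 + S)*(S + Z))
(C(-2) + M(H, o))**2 = ((6 - 2) + ((-10)**2 + 2*(-10) + 2*14 - 10*14))**2 = (4 + (100 - 20 + 28 - 140))**2 = (4 - 32)**2 = (-28)**2 = 784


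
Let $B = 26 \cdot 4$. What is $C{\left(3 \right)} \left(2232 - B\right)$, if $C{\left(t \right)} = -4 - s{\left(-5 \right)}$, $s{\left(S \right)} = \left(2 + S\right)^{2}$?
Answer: $-27664$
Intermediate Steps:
$B = 104$
$C{\left(t \right)} = -13$ ($C{\left(t \right)} = -4 - \left(2 - 5\right)^{2} = -4 - \left(-3\right)^{2} = -4 - 9 = -13$)
$C{\left(3 \right)} \left(2232 - B\right) = - 13 \left(2232 - 104\right) = \left(-13\right) 2128 = -27664$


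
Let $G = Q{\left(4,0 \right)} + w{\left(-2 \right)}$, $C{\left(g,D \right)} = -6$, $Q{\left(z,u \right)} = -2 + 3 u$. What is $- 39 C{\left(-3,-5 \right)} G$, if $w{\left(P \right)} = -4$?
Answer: $-1404$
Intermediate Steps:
$G = -6$ ($G = \left(-2 + 3 \cdot 0\right) - 4 = \left(-2 + 0\right) - 4 = -2 - 4 = -6$)
$- 39 C{\left(-3,-5 \right)} G = \left(-39\right) \left(-6\right) \left(-6\right) = 234 \left(-6\right) = -1404$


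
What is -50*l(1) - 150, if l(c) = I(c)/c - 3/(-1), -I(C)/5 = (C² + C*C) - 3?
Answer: -550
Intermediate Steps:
I(C) = 15 - 10*C² (I(C) = -5*((C² + C*C) - 3) = -5*((C² + C²) - 3) = -5*(2*C² - 3) = -5*(-3 + 2*C²) = 15 - 10*C²)
l(c) = 3 + (15 - 10*c²)/c (l(c) = (15 - 10*c²)/c - 3/(-1) = (15 - 10*c²)/c - 3*(-1) = (15 - 10*c²)/c + 3 = 3 + (15 - 10*c²)/c)
-50*l(1) - 150 = -50*(3 - 10*1 + 15/1) - 150 = -50*(3 - 10 + 15*1) - 150 = -50*(3 - 10 + 15) - 150 = -50*8 - 150 = -400 - 150 = -550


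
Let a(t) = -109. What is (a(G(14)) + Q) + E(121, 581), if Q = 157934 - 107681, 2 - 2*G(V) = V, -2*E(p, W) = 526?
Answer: 49881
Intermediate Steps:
E(p, W) = -263 (E(p, W) = -1/2*526 = -263)
G(V) = 1 - V/2
Q = 50253
(a(G(14)) + Q) + E(121, 581) = (-109 + 50253) - 263 = 50144 - 263 = 49881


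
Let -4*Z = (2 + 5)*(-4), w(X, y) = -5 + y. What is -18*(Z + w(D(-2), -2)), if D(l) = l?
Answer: 0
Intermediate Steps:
Z = 7 (Z = -(2 + 5)*(-4)/4 = -7*(-4)/4 = -¼*(-28) = 7)
-18*(Z + w(D(-2), -2)) = -18*(7 + (-5 - 2)) = -18*(7 - 7) = -18*0 = 0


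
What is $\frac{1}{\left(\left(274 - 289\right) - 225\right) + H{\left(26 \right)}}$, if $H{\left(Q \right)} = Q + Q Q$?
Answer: $\frac{1}{462} \approx 0.0021645$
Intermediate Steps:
$H{\left(Q \right)} = Q + Q^{2}$
$\frac{1}{\left(\left(274 - 289\right) - 225\right) + H{\left(26 \right)}} = \frac{1}{\left(\left(274 - 289\right) - 225\right) + 26 \left(1 + 26\right)} = \frac{1}{\left(-15 - 225\right) + 26 \cdot 27} = \frac{1}{-240 + 702} = \frac{1}{462}$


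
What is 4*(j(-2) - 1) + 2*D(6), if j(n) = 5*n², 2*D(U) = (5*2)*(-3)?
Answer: 46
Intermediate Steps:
D(U) = -15 (D(U) = ((5*2)*(-3))/2 = (10*(-3))/2 = (½)*(-30) = -15)
4*(j(-2) - 1) + 2*D(6) = 4*(5*(-2)² - 1) + 2*(-15) = 4*(5*4 - 1) - 30 = 4*(20 - 1) - 30 = 4*19 - 30 = 76 - 30 = 46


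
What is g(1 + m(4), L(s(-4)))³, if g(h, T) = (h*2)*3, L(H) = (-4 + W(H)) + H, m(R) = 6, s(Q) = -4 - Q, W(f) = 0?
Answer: 74088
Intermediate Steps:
L(H) = -4 + H (L(H) = (-4 + 0) + H = -4 + H)
g(h, T) = 6*h (g(h, T) = (2*h)*3 = 6*h)
g(1 + m(4), L(s(-4)))³ = (6*(1 + 6))³ = (6*7)³ = 42³ = 74088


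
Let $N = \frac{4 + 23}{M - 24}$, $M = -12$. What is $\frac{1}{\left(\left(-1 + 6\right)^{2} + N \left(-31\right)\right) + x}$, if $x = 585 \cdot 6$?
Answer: $\frac{4}{14233} \approx 0.00028104$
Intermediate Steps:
$N = - \frac{3}{4}$ ($N = \frac{4 + 23}{-12 - 24} = \frac{27}{-36} = 27 \left(- \frac{1}{36}\right) = - \frac{3}{4} \approx -0.75$)
$x = 3510$
$\frac{1}{\left(\left(-1 + 6\right)^{2} + N \left(-31\right)\right) + x} = \frac{1}{\left(\left(-1 + 6\right)^{2} - - \frac{93}{4}\right) + 3510} = \frac{1}{\left(5^{2} + \frac{93}{4}\right) + 3510} = \frac{1}{\left(25 + \frac{93}{4}\right) + 3510} = \frac{1}{\frac{193}{4} + 3510} = \frac{1}{\frac{14233}{4}} = \frac{4}{14233}$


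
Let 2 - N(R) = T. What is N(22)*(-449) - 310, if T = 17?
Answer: 6425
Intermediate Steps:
N(R) = -15 (N(R) = 2 - 1*17 = 2 - 17 = -15)
N(22)*(-449) - 310 = -15*(-449) - 310 = 6735 - 310 = 6425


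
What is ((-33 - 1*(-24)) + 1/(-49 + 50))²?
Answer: 64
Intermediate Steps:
((-33 - 1*(-24)) + 1/(-49 + 50))² = ((-33 + 24) + 1/1)² = (-9 + 1)² = (-8)² = 64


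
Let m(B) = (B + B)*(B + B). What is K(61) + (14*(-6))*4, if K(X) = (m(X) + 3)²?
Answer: 221622433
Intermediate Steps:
m(B) = 4*B² (m(B) = (2*B)*(2*B) = 4*B²)
K(X) = (3 + 4*X²)² (K(X) = (4*X² + 3)² = (3 + 4*X²)²)
K(61) + (14*(-6))*4 = (3 + 4*61²)² + (14*(-6))*4 = (3 + 4*3721)² - 84*4 = (3 + 14884)² - 336 = 14887² - 336 = 221622769 - 336 = 221622433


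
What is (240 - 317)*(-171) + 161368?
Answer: 174535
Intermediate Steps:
(240 - 317)*(-171) + 161368 = -77*(-171) + 161368 = 13167 + 161368 = 174535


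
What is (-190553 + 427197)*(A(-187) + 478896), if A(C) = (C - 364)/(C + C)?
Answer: 21192375954910/187 ≈ 1.1333e+11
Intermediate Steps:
A(C) = (-364 + C)/(2*C) (A(C) = (-364 + C)/((2*C)) = (-364 + C)*(1/(2*C)) = (-364 + C)/(2*C))
(-190553 + 427197)*(A(-187) + 478896) = (-190553 + 427197)*((1/2)*(-364 - 187)/(-187) + 478896) = 236644*((1/2)*(-1/187)*(-551) + 478896) = 236644*(551/374 + 478896) = 236644*(179107655/374) = 21192375954910/187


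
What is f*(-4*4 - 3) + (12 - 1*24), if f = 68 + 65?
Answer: -2539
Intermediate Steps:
f = 133
f*(-4*4 - 3) + (12 - 1*24) = 133*(-4*4 - 3) + (12 - 1*24) = 133*(-16 - 3) + (12 - 24) = 133*(-19) - 12 = -2527 - 12 = -2539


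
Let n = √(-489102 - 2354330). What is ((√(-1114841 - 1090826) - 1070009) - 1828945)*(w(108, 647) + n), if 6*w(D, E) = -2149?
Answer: (2149 - 12*I*√710858)*(2898954 - I*√2205667)/6 ≈ 1.0358e+9 - 4.8889e+9*I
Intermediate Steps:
n = 2*I*√710858 (n = √(-2843432) = 2*I*√710858 ≈ 1686.2*I)
w(D, E) = -2149/6 (w(D, E) = (⅙)*(-2149) = -2149/6)
((√(-1114841 - 1090826) - 1070009) - 1828945)*(w(108, 647) + n) = ((√(-1114841 - 1090826) - 1070009) - 1828945)*(-2149/6 + 2*I*√710858) = ((√(-2205667) - 1070009) - 1828945)*(-2149/6 + 2*I*√710858) = ((I*√2205667 - 1070009) - 1828945)*(-2149/6 + 2*I*√710858) = ((-1070009 + I*√2205667) - 1828945)*(-2149/6 + 2*I*√710858) = (-2898954 + I*√2205667)*(-2149/6 + 2*I*√710858)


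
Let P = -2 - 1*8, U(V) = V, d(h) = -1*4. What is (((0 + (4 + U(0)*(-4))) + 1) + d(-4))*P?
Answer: -10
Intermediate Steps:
d(h) = -4
P = -10 (P = -2 - 8 = -10)
(((0 + (4 + U(0)*(-4))) + 1) + d(-4))*P = (((0 + (4 + 0*(-4))) + 1) - 4)*(-10) = (((0 + (4 + 0)) + 1) - 4)*(-10) = (((0 + 4) + 1) - 4)*(-10) = ((4 + 1) - 4)*(-10) = (5 - 4)*(-10) = 1*(-10) = -10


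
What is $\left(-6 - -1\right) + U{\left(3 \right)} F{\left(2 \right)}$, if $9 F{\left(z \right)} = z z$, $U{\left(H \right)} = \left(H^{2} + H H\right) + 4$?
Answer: $\frac{43}{9} \approx 4.7778$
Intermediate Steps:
$U{\left(H \right)} = 4 + 2 H^{2}$ ($U{\left(H \right)} = \left(H^{2} + H^{2}\right) + 4 = 2 H^{2} + 4 = 4 + 2 H^{2}$)
$F{\left(z \right)} = \frac{z^{2}}{9}$ ($F{\left(z \right)} = \frac{z z}{9} = \frac{z^{2}}{9}$)
$\left(-6 - -1\right) + U{\left(3 \right)} F{\left(2 \right)} = \left(-6 - -1\right) + \left(4 + 2 \cdot 3^{2}\right) \frac{2^{2}}{9} = \left(-6 + 1\right) + \left(4 + 2 \cdot 9\right) \frac{1}{9} \cdot 4 = -5 + \left(4 + 18\right) \frac{4}{9} = -5 + 22 \cdot \frac{4}{9} = -5 + \frac{88}{9} = \frac{43}{9}$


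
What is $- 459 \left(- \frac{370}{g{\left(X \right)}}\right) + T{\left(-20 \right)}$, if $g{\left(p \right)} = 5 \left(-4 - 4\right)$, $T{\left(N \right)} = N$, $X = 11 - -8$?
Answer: $- \frac{17063}{4} \approx -4265.8$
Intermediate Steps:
$X = 19$ ($X = 11 + 8 = 19$)
$g{\left(p \right)} = -40$ ($g{\left(p \right)} = 5 \left(-8\right) = -40$)
$- 459 \left(- \frac{370}{g{\left(X \right)}}\right) + T{\left(-20 \right)} = - 459 \left(- \frac{370}{-40}\right) - 20 = - 459 \left(\left(-370\right) \left(- \frac{1}{40}\right)\right) - 20 = \left(-459\right) \frac{37}{4} - 20 = - \frac{16983}{4} - 20 = - \frac{17063}{4}$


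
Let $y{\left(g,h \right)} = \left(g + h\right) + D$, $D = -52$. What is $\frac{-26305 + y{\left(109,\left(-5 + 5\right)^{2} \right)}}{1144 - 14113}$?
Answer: $\frac{26248}{12969} \approx 2.0239$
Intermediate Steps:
$y{\left(g,h \right)} = -52 + g + h$ ($y{\left(g,h \right)} = \left(g + h\right) - 52 = -52 + g + h$)
$\frac{-26305 + y{\left(109,\left(-5 + 5\right)^{2} \right)}}{1144 - 14113} = \frac{-26305 + \left(-52 + 109 + \left(-5 + 5\right)^{2}\right)}{1144 - 14113} = \frac{-26305 + \left(-52 + 109 + 0^{2}\right)}{-12969} = \left(-26305 + \left(-52 + 109 + 0\right)\right) \left(- \frac{1}{12969}\right) = \left(-26305 + 57\right) \left(- \frac{1}{12969}\right) = \left(-26248\right) \left(- \frac{1}{12969}\right) = \frac{26248}{12969}$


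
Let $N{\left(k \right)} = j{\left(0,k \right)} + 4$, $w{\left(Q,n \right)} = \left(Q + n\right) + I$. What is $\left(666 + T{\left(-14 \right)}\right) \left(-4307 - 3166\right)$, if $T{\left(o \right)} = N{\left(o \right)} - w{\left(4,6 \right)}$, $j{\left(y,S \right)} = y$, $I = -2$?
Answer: $-4947126$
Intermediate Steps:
$w{\left(Q,n \right)} = -2 + Q + n$ ($w{\left(Q,n \right)} = \left(Q + n\right) - 2 = -2 + Q + n$)
$N{\left(k \right)} = 4$ ($N{\left(k \right)} = 0 + 4 = 4$)
$T{\left(o \right)} = -4$ ($T{\left(o \right)} = 4 - \left(-2 + 4 + 6\right) = 4 - 8 = -4$)
$\left(666 + T{\left(-14 \right)}\right) \left(-4307 - 3166\right) = \left(666 - 4\right) \left(-4307 - 3166\right) = 662 \left(-7473\right) = -4947126$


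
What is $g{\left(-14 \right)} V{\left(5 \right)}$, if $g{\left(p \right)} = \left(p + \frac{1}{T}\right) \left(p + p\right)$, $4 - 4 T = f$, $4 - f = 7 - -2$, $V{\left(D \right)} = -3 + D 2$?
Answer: $\frac{23912}{9} \approx 2656.9$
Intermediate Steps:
$V{\left(D \right)} = -3 + 2 D$
$f = -5$ ($f = 4 - \left(7 - -2\right) = 4 - \left(7 + 2\right) = 4 - 9 = -5$)
$T = \frac{9}{4}$ ($T = 1 - - \frac{5}{4} = 1 + \frac{5}{4} = \frac{9}{4} \approx 2.25$)
$g{\left(p \right)} = 2 p \left(\frac{4}{9} + p\right)$ ($g{\left(p \right)} = \left(p + \frac{1}{\frac{9}{4}}\right) \left(p + p\right) = \left(p + \frac{4}{9}\right) 2 p = \left(\frac{4}{9} + p\right) 2 p = 2 p \left(\frac{4}{9} + p\right)$)
$g{\left(-14 \right)} V{\left(5 \right)} = \frac{2}{9} \left(-14\right) \left(4 + 9 \left(-14\right)\right) \left(-3 + 2 \cdot 5\right) = \frac{2}{9} \left(-14\right) \left(4 - 126\right) \left(-3 + 10\right) = \frac{2}{9} \left(-14\right) \left(-122\right) 7 = \frac{3416}{9} \cdot 7 = \frac{23912}{9}$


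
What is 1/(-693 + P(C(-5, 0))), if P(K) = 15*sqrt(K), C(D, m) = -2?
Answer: -77/53411 - 5*I*sqrt(2)/160233 ≈ -0.0014417 - 4.413e-5*I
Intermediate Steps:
1/(-693 + P(C(-5, 0))) = 1/(-693 + 15*sqrt(-2)) = 1/(-693 + 15*(I*sqrt(2))) = 1/(-693 + 15*I*sqrt(2))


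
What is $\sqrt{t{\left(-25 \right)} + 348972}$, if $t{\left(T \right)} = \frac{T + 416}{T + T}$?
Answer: $\frac{\sqrt{34896418}}{10} \approx 590.73$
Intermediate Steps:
$t{\left(T \right)} = \frac{416 + T}{2 T}$
$\sqrt{t{\left(-25 \right)} + 348972} = \sqrt{\frac{416 - 25}{2 \left(-25\right)} + 348972} = \sqrt{\frac{1}{2} \left(- \frac{1}{25}\right) 391 + 348972} = \sqrt{- \frac{391}{50} + 348972} = \sqrt{\frac{17448209}{50}} = \frac{\sqrt{34896418}}{10}$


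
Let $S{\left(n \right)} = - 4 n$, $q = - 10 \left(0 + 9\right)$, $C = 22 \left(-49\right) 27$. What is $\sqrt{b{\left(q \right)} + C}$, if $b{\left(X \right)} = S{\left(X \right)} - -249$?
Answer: $i \sqrt{28497} \approx 168.81 i$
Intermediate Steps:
$C = -29106$ ($C = \left(-1078\right) 27 = -29106$)
$q = -90$ ($q = \left(-10\right) 9 = -90$)
$b{\left(X \right)} = 249 - 4 X$ ($b{\left(X \right)} = - 4 X - -249 = - 4 X + 249 = 249 - 4 X$)
$\sqrt{b{\left(q \right)} + C} = \sqrt{\left(249 - -360\right) - 29106} = \sqrt{\left(249 + 360\right) - 29106} = \sqrt{609 - 29106} = \sqrt{-28497} = i \sqrt{28497}$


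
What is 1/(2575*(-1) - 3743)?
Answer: -1/6318 ≈ -0.00015828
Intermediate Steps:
1/(2575*(-1) - 3743) = 1/(-2575 - 3743) = 1/(-6318) = -1/6318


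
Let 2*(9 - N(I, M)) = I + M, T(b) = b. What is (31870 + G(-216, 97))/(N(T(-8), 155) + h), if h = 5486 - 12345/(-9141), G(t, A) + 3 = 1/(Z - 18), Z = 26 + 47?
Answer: 970988044/165234255 ≈ 5.8764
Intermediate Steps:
Z = 73
N(I, M) = 9 - I/2 - M/2 (N(I, M) = 9 - (I + M)/2 = 9 + (-I/2 - M/2) = 9 - I/2 - M/2)
G(t, A) = -164/55 (G(t, A) = -3 + 1/(73 - 18) = -3 + 1/55 = -164/55)
h = 16719957/3047 (h = 5486 - 12345*(-1/9141) = 5486 + 4115/3047 = 16719957/3047 ≈ 5487.4)
(31870 + G(-216, 97))/(N(T(-8), 155) + h) = (31870 - 164/55)/((9 - ½*(-8) - ½*155) + 16719957/3047) = 1752686/(55*((9 + 4 - 155/2) + 16719957/3047)) = 1752686/(55*(-129/2 + 16719957/3047)) = 1752686/(55*(33046851/6094)) = (1752686/55)*(6094/33046851) = 970988044/165234255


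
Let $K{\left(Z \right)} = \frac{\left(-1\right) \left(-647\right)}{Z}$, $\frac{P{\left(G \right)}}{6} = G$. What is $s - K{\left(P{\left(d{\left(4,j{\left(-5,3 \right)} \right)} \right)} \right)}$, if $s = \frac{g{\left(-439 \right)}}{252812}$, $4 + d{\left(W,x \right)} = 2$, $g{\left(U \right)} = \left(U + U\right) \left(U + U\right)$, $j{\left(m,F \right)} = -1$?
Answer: $\frac{43204993}{758436} \approx 56.966$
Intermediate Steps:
$g{\left(U \right)} = 4 U^{2}$ ($g{\left(U \right)} = 2 U 2 U = 4 U^{2}$)
$d{\left(W,x \right)} = -2$ ($d{\left(W,x \right)} = -4 + 2 = -2$)
$P{\left(G \right)} = 6 G$
$K{\left(Z \right)} = \frac{647}{Z}$
$s = \frac{192721}{63203}$ ($s = \frac{4 \left(-439\right)^{2}}{252812} = 4 \cdot 192721 \cdot \frac{1}{252812} = 770884 \cdot \frac{1}{252812} = \frac{192721}{63203} \approx 3.0492$)
$s - K{\left(P{\left(d{\left(4,j{\left(-5,3 \right)} \right)} \right)} \right)} = \frac{192721}{63203} - \frac{647}{6 \left(-2\right)} = \frac{192721}{63203} - \frac{647}{-12} = \frac{192721}{63203} - 647 \left(- \frac{1}{12}\right) = \frac{192721}{63203} - - \frac{647}{12} = \frac{192721}{63203} + \frac{647}{12} = \frac{43204993}{758436}$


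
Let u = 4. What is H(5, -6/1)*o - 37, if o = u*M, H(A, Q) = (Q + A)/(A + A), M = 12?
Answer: -209/5 ≈ -41.800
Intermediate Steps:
H(A, Q) = (A + Q)/(2*A) (H(A, Q) = (A + Q)/((2*A)) = (A + Q)*(1/(2*A)) = (A + Q)/(2*A))
o = 48 (o = 4*12 = 48)
H(5, -6/1)*o - 37 = ((½)*(5 - 6/1)/5)*48 - 37 = ((½)*(⅕)*(5 - 6*1))*48 - 37 = ((½)*(⅕)*(5 - 6))*48 - 37 = ((½)*(⅕)*(-1))*48 - 37 = -⅒*48 - 37 = -24/5 - 37 = -209/5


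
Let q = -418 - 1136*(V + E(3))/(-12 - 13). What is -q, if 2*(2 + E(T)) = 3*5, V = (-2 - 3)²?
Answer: -24198/25 ≈ -967.92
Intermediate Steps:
V = 25 (V = (-5)² = 25)
E(T) = 11/2 (E(T) = -2 + (3*5)/2 = -2 + (½)*15 = -2 + 15/2 = 11/2)
q = 24198/25 (q = -418 - 1136*(25 + 11/2)/(-12 - 13) = -418 - 34648/(-25) = -418 - 34648*(-1)/25 = -418 - 1136*(-61/50) = -418 + 34648/25 = 24198/25 ≈ 967.92)
-q = -1*24198/25 = -24198/25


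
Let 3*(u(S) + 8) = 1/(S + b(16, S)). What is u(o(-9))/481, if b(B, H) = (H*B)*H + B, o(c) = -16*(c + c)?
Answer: -31857791/1915449744 ≈ -0.016632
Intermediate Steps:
o(c) = -32*c
b(B, H) = B + B*H**2 (b(B, H) = (B*H)*H + B = B*H**2 + B = B + B*H**2)
u(S) = -8 + 1/(3*(16 + S + 16*S**2)) (u(S) = -8 + 1/(3*(S + 16*(1 + S**2))) = -8 + 1/(3*(S + (16 + 16*S**2))) = -8 + 1/(3*(16 + S + 16*S**2)))
u(o(-9))/481 = ((-383 - 384*(-32*(-9))**2 - (-768)*(-9))/(3*(16 - 32*(-9) + 16*(-32*(-9))**2)))/481 = ((-383 - 384*288**2 - 24*288)/(3*(16 + 288 + 16*288**2)))*(1/481) = ((-383 - 384*82944 - 6912)/(3*(16 + 288 + 16*82944)))*(1/481) = ((-383 - 31850496 - 6912)/(3*(16 + 288 + 1327104)))*(1/481) = ((1/3)*(-31857791)/1327408)*(1/481) = ((1/3)*(1/1327408)*(-31857791))*(1/481) = -31857791/3982224*1/481 = -31857791/1915449744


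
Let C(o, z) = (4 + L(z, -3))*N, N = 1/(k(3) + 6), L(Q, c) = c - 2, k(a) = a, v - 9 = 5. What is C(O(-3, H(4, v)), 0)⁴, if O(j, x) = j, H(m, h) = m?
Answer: 1/6561 ≈ 0.00015242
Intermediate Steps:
v = 14 (v = 9 + 5 = 14)
L(Q, c) = -2 + c
N = ⅑ (N = 1/(3 + 6) = 1/9 = ⅑ ≈ 0.11111)
C(o, z) = -⅑ (C(o, z) = (4 + (-2 - 3))*(⅑) = (4 - 5)*(⅑) = -1*⅑ = -⅑)
C(O(-3, H(4, v)), 0)⁴ = (-⅑)⁴ = 1/6561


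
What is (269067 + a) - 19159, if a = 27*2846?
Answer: 326750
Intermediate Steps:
a = 76842
(269067 + a) - 19159 = (269067 + 76842) - 19159 = 345909 - 19159 = 326750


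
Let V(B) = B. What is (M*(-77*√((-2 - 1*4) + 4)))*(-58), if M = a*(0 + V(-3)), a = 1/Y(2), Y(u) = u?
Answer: -6699*I*√2 ≈ -9473.8*I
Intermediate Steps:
a = ½ (a = 1/2 = ½ ≈ 0.50000)
M = -3/2 (M = (0 - 3)/2 = (½)*(-3) = -3/2 ≈ -1.5000)
(M*(-77*√((-2 - 1*4) + 4)))*(-58) = -(-231)*√((-2 - 1*4) + 4)/2*(-58) = -(-231)*√((-2 - 4) + 4)/2*(-58) = -(-231)*√(-6 + 4)/2*(-58) = -(-231)*√(-2)/2*(-58) = -(-231)*I*√2/2*(-58) = (231*I*√2/2)*(-58) = -6699*I*√2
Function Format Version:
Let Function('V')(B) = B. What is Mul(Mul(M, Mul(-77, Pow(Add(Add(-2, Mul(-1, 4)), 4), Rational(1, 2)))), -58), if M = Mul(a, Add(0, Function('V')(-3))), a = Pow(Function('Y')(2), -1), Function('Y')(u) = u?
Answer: Mul(-6699, I, Pow(2, Rational(1, 2))) ≈ Mul(-9473.8, I)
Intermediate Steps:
a = Rational(1, 2) (a = Pow(2, -1) = Rational(1, 2) ≈ 0.50000)
M = Rational(-3, 2) (M = Mul(Rational(1, 2), Add(0, -3)) = Mul(Rational(1, 2), -3) = Rational(-3, 2) ≈ -1.5000)
Mul(Mul(M, Mul(-77, Pow(Add(Add(-2, Mul(-1, 4)), 4), Rational(1, 2)))), -58) = Mul(Mul(Rational(-3, 2), Mul(-77, Pow(Add(Add(-2, Mul(-1, 4)), 4), Rational(1, 2)))), -58) = Mul(Mul(Rational(-3, 2), Mul(-77, Pow(Add(Add(-2, -4), 4), Rational(1, 2)))), -58) = Mul(Mul(Rational(-3, 2), Mul(-77, Pow(Add(-6, 4), Rational(1, 2)))), -58) = Mul(Mul(Rational(-3, 2), Mul(-77, Pow(-2, Rational(1, 2)))), -58) = Mul(Mul(Rational(-3, 2), Mul(-77, Mul(I, Pow(2, Rational(1, 2))))), -58) = Mul(Mul(Rational(-3, 2), Mul(-77, I, Pow(2, Rational(1, 2)))), -58) = Mul(Mul(Rational(231, 2), I, Pow(2, Rational(1, 2))), -58) = Mul(-6699, I, Pow(2, Rational(1, 2)))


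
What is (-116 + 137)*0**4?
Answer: 0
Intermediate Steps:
(-116 + 137)*0**4 = 21*0 = 0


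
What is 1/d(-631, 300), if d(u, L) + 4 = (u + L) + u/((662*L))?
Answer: -198600/66531631 ≈ -0.0029850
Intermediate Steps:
d(u, L) = -4 + L + u + u/(662*L) (d(u, L) = -4 + ((u + L) + u/((662*L))) = -4 + ((L + u) + u*(1/(662*L))) = -4 + ((L + u) + u/(662*L)) = -4 + (L + u + u/(662*L)) = -4 + L + u + u/(662*L))
1/d(-631, 300) = 1/(-4 + 300 - 631 + (1/662)*(-631)/300) = 1/(-4 + 300 - 631 + (1/662)*(-631)*(1/300)) = 1/(-4 + 300 - 631 - 631/198600) = 1/(-66531631/198600) = -198600/66531631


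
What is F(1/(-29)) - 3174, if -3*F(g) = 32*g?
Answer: -276106/87 ≈ -3173.6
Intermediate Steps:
F(g) = -32*g/3
F(1/(-29)) - 3174 = -32/3/(-29) - 3174 = -32/3*(-1/29) - 3174 = 32/87 - 3174 = -276106/87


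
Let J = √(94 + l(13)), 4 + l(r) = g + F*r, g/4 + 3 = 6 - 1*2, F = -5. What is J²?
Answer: 29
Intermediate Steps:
g = 4 (g = -12 + 4*(6 - 1*2) = -12 + 4*(6 - 2) = -12 + 4*4 = -12 + 16 = 4)
l(r) = -5*r (l(r) = -4 + (4 - 5*r) = -5*r)
J = √29 (J = √(94 - 5*13) = √(94 - 65) = √29 ≈ 5.3852)
J² = (√29)² = 29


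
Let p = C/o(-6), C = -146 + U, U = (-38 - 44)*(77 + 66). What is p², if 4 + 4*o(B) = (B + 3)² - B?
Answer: 2255110144/121 ≈ 1.8637e+7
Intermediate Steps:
U = -11726 (U = -82*143 = -11726)
o(B) = -1 - B/4 + (3 + B)²/4 (o(B) = -1 + ((B + 3)² - B)/4 = -1 + ((3 + B)² - B)/4 = -1 + (-B/4 + (3 + B)²/4) = -1 - B/4 + (3 + B)²/4)
C = -11872 (C = -146 - 11726 = -11872)
p = -47488/11 (p = -11872/(-1 - ¼*(-6) + (3 - 6)²/4) = -11872/(-1 + 3/2 + (¼)*(-3)²) = -11872/(-1 + 3/2 + (¼)*9) = -11872/(-1 + 3/2 + 9/4) = -11872/11/4 = -11872*4/11 = -47488/11 ≈ -4317.1)
p² = (-47488/11)² = 2255110144/121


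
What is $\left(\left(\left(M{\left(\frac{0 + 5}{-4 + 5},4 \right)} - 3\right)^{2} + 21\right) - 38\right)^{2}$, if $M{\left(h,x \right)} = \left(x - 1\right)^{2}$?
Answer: $361$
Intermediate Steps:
$M{\left(h,x \right)} = \left(-1 + x\right)^{2}$
$\left(\left(\left(M{\left(\frac{0 + 5}{-4 + 5},4 \right)} - 3\right)^{2} + 21\right) - 38\right)^{2} = \left(\left(\left(\left(-1 + 4\right)^{2} - 3\right)^{2} + 21\right) - 38\right)^{2} = \left(\left(\left(3^{2} - 3\right)^{2} + 21\right) - 38\right)^{2} = \left(\left(\left(9 - 3\right)^{2} + 21\right) - 38\right)^{2} = \left(\left(6^{2} + 21\right) - 38\right)^{2} = \left(\left(36 + 21\right) - 38\right)^{2} = \left(57 - 38\right)^{2} = 19^{2} = 361$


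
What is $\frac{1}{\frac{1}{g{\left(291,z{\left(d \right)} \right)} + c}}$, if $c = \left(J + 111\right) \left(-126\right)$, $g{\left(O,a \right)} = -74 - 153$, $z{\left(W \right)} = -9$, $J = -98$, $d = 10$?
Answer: $-1865$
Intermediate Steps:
$g{\left(O,a \right)} = -227$ ($g{\left(O,a \right)} = -74 - 153 = -227$)
$c = -1638$ ($c = \left(-98 + 111\right) \left(-126\right) = 13 \left(-126\right) = -1638$)
$\frac{1}{\frac{1}{g{\left(291,z{\left(d \right)} \right)} + c}} = \frac{1}{\frac{1}{-227 - 1638}} = \frac{1}{\frac{1}{-1865}} = \frac{1}{- \frac{1}{1865}} = -1865$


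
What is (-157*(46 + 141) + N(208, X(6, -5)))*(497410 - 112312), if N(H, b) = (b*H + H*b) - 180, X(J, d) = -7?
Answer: -12496815198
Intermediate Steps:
N(H, b) = -180 + 2*H*b (N(H, b) = (H*b + H*b) - 180 = 2*H*b - 180 = -180 + 2*H*b)
(-157*(46 + 141) + N(208, X(6, -5)))*(497410 - 112312) = (-157*(46 + 141) + (-180 + 2*208*(-7)))*(497410 - 112312) = (-157*187 + (-180 - 2912))*385098 = (-29359 - 3092)*385098 = -32451*385098 = -12496815198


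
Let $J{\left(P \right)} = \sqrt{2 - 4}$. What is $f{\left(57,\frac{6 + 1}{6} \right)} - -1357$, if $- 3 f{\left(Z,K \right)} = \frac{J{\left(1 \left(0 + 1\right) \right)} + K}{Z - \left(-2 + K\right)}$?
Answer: $\frac{1412630}{1041} - \frac{2 i \sqrt{2}}{347} \approx 1357.0 - 0.0081511 i$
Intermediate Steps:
$J{\left(P \right)} = i \sqrt{2}$ ($J{\left(P \right)} = \sqrt{-2} = i \sqrt{2}$)
$f{\left(Z,K \right)} = - \frac{K + i \sqrt{2}}{3 \left(2 + Z - K\right)}$ ($f{\left(Z,K \right)} = - \frac{\left(i \sqrt{2} + K\right) \frac{1}{Z - \left(-2 + K\right)}}{3} = - \frac{\left(K + i \sqrt{2}\right) \frac{1}{2 + Z - K}}{3} = - \frac{\frac{1}{2 + Z - K} \left(K + i \sqrt{2}\right)}{3} = - \frac{K + i \sqrt{2}}{3 \left(2 + Z - K\right)}$)
$f{\left(57,\frac{6 + 1}{6} \right)} - -1357 = \frac{\frac{6 + 1}{6} + i \sqrt{2}}{3 \left(-2 + \frac{6 + 1}{6} - 57\right)} - -1357 = \frac{7 \cdot \frac{1}{6} + i \sqrt{2}}{3 \left(-2 + 7 \cdot \frac{1}{6} - 57\right)} + 1357 = \frac{\frac{7}{6} + i \sqrt{2}}{3 \left(-2 + \frac{7}{6} - 57\right)} + 1357 = \frac{\frac{7}{6} + i \sqrt{2}}{3 \left(- \frac{347}{6}\right)} + 1357 = \frac{1}{3} \left(- \frac{6}{347}\right) \left(\frac{7}{6} + i \sqrt{2}\right) + 1357 = \left(- \frac{7}{1041} - \frac{2 i \sqrt{2}}{347}\right) + 1357 = \frac{1412630}{1041} - \frac{2 i \sqrt{2}}{347}$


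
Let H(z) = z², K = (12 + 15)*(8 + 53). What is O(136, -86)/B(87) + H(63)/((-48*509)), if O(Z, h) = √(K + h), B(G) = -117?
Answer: -1323/8144 - √1561/117 ≈ -0.50014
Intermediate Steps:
K = 1647 (K = 27*61 = 1647)
O(Z, h) = √(1647 + h)
O(136, -86)/B(87) + H(63)/((-48*509)) = √(1647 - 86)/(-117) + 63²/((-48*509)) = √1561*(-1/117) + 3969/(-24432) = -√1561/117 + 3969*(-1/24432) = -√1561/117 - 1323/8144 = -1323/8144 - √1561/117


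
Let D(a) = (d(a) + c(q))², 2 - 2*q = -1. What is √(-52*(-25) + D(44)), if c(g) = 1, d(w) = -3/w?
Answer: √2518481/44 ≈ 36.068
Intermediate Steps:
q = 3/2 (q = 1 - ½*(-1) = 1 + ½ = 3/2 ≈ 1.5000)
D(a) = (1 - 3/a)² (D(a) = (-3/a + 1)² = (1 - 3/a)²)
√(-52*(-25) + D(44)) = √(-52*(-25) + (-3 + 44)²/44²) = √(1300 + (1/1936)*41²) = √(1300 + (1/1936)*1681) = √(1300 + 1681/1936) = √(2518481/1936) = √2518481/44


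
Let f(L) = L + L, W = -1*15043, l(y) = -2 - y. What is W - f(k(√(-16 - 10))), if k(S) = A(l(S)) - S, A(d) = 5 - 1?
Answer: -15051 + 2*I*√26 ≈ -15051.0 + 10.198*I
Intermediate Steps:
A(d) = 4
W = -15043
k(S) = 4 - S
f(L) = 2*L
W - f(k(√(-16 - 10))) = -15043 - 2*(4 - √(-16 - 10)) = -15043 - 2*(4 - √(-26)) = -15043 - 2*(4 - I*√26) = -15043 - (8 - 2*I*√26) = -15043 + (-8 + 2*I*√26) = -15051 + 2*I*√26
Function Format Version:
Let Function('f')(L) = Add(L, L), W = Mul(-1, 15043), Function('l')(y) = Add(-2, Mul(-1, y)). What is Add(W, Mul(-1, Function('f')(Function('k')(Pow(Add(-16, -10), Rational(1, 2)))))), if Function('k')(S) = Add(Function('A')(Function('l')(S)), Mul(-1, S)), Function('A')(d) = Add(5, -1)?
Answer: Add(-15051, Mul(2, I, Pow(26, Rational(1, 2)))) ≈ Add(-15051., Mul(10.198, I))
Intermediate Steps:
Function('A')(d) = 4
W = -15043
Function('k')(S) = Add(4, Mul(-1, S))
Function('f')(L) = Mul(2, L)
Add(W, Mul(-1, Function('f')(Function('k')(Pow(Add(-16, -10), Rational(1, 2)))))) = Add(-15043, Mul(-1, Mul(2, Add(4, Mul(-1, Pow(Add(-16, -10), Rational(1, 2))))))) = Add(-15043, Mul(-1, Mul(2, Add(4, Mul(-1, Pow(-26, Rational(1, 2))))))) = Add(-15043, Mul(-1, Mul(2, Add(4, Mul(-1, Mul(I, Pow(26, Rational(1, 2)))))))) = Add(-15043, Mul(-1, Mul(2, Add(4, Mul(-1, I, Pow(26, Rational(1, 2))))))) = Add(-15043, Mul(-1, Add(8, Mul(-2, I, Pow(26, Rational(1, 2)))))) = Add(-15043, Add(-8, Mul(2, I, Pow(26, Rational(1, 2))))) = Add(-15051, Mul(2, I, Pow(26, Rational(1, 2))))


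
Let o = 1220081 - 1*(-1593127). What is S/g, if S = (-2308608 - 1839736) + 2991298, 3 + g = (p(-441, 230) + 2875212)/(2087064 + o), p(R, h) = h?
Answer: 257720005296/537517 ≈ 4.7946e+5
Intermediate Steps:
o = 2813208 (o = 1220081 + 1593127 = 2813208)
g = -5912687/2450136 (g = -3 + (230 + 2875212)/(2087064 + 2813208) = -3 + 2875442/4900272 = -3 + 2875442*(1/4900272) = -3 + 1437721/2450136 = -5912687/2450136 ≈ -2.4132)
S = -1157046 (S = -4148344 + 2991298 = -1157046)
S/g = -1157046/(-5912687/2450136) = -1157046*(-2450136/5912687) = 257720005296/537517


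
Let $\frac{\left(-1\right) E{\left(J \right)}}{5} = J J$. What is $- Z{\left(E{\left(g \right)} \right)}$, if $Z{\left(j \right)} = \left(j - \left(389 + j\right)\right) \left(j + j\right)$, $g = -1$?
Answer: $-3890$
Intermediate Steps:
$E{\left(J \right)} = - 5 J^{2}$ ($E{\left(J \right)} = - 5 J J = - 5 J^{2}$)
$Z{\left(j \right)} = - 778 j$ ($Z{\left(j \right)} = - 389 \cdot 2 j = - 778 j$)
$- Z{\left(E{\left(g \right)} \right)} = - \left(-778\right) \left(- 5 \left(-1\right)^{2}\right) = - \left(-778\right) \left(\left(-5\right) 1\right) = - \left(-778\right) \left(-5\right) = \left(-1\right) 3890 = -3890$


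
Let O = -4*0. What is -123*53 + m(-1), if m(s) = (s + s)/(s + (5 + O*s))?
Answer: -13039/2 ≈ -6519.5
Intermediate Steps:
O = 0
m(s) = 2*s/(5 + s) (m(s) = (s + s)/(s + (5 + 0*s)) = (2*s)/(s + (5 + 0)) = (2*s)/(s + 5) = (2*s)/(5 + s) = 2*s/(5 + s))
-123*53 + m(-1) = -123*53 + 2*(-1)/(5 - 1) = -6519 + 2*(-1)/4 = -6519 + 2*(-1)*(1/4) = -6519 - 1/2 = -13039/2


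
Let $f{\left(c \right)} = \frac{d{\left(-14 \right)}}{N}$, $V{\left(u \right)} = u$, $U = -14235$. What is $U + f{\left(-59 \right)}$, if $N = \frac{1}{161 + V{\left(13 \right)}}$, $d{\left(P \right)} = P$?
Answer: $-16671$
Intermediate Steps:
$N = \frac{1}{174}$ ($N = \frac{1}{161 + 13} = \frac{1}{174} \approx 0.0057471$)
$f{\left(c \right)} = -2436$ ($f{\left(c \right)} = - 14 \frac{1}{\frac{1}{174}} = \left(-14\right) 174 = -2436$)
$U + f{\left(-59 \right)} = -14235 - 2436 = -16671$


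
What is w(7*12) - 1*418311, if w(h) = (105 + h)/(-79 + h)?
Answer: -2091366/5 ≈ -4.1827e+5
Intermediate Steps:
w(h) = (105 + h)/(-79 + h)
w(7*12) - 1*418311 = (105 + 7*12)/(-79 + 7*12) - 1*418311 = (105 + 84)/(-79 + 84) - 418311 = 189/5 - 418311 = -2091366/5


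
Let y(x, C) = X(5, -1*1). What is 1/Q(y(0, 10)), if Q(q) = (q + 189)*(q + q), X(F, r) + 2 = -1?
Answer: -1/1116 ≈ -0.00089606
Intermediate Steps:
X(F, r) = -3 (X(F, r) = -2 - 1 = -3)
y(x, C) = -3
Q(q) = 2*q*(189 + q) (Q(q) = (189 + q)*(2*q) = 2*q*(189 + q))
1/Q(y(0, 10)) = 1/(2*(-3)*(189 - 3)) = 1/(2*(-3)*186) = 1/(-1116) = -1/1116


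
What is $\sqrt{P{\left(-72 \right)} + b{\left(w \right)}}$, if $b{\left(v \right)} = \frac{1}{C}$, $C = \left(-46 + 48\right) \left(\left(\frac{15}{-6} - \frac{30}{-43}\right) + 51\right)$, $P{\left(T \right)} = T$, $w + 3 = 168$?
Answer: $\frac{i \sqrt{1288716059}}{4231} \approx 8.4847 i$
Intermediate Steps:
$w = 165$ ($w = -3 + 168 = 165$)
$C = \frac{4231}{43}$ ($C = 2 \left(\left(15 \left(- \frac{1}{6}\right) - - \frac{30}{43}\right) + 51\right) = 2 \left(\left(- \frac{5}{2} + \frac{30}{43}\right) + 51\right) = 2 \left(- \frac{155}{86} + 51\right) = 2 \cdot \frac{4231}{86} = \frac{4231}{43} \approx 98.395$)
$b{\left(v \right)} = \frac{43}{4231}$ ($b{\left(v \right)} = \frac{1}{\frac{4231}{43}} = \frac{43}{4231}$)
$\sqrt{P{\left(-72 \right)} + b{\left(w \right)}} = \sqrt{-72 + \frac{43}{4231}} = \sqrt{- \frac{304589}{4231}} = \frac{i \sqrt{1288716059}}{4231}$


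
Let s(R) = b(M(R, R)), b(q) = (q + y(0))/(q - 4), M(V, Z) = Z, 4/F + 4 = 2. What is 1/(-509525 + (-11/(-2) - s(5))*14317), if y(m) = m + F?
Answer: -2/947465 ≈ -2.1109e-6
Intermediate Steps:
F = -2 (F = 4/(-4 + 2) = 4/(-2) = 4*(-½) = -2)
y(m) = -2 + m (y(m) = m - 2 = -2 + m)
b(q) = (-2 + q)/(-4 + q) (b(q) = (q + (-2 + 0))/(q - 4) = (q - 2)/(-4 + q) = (-2 + q)/(-4 + q))
s(R) = (-2 + R)/(-4 + R)
1/(-509525 + (-11/(-2) - s(5))*14317) = 1/(-509525 + (-11/(-2) - (-2 + 5)/(-4 + 5))*14317) = 1/(-509525 + (-11*(-½) - 3/1)*14317) = 1/(-509525 + (11/2 - 3)*14317) = 1/(-509525 + (5/2)*14317) = 1/(-509525 + 71585/2) = 1/(-947465/2) = -2/947465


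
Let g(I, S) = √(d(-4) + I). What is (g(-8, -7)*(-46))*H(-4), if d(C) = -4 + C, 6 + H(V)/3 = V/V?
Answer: 2760*I ≈ 2760.0*I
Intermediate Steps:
H(V) = -15 (H(V) = -18 + 3*(V/V) = -18 + 3*1 = -18 + 3 = -15)
g(I, S) = √(-8 + I) (g(I, S) = √((-4 - 4) + I) = √(-8 + I))
(g(-8, -7)*(-46))*H(-4) = (√(-8 - 8)*(-46))*(-15) = (√(-16)*(-46))*(-15) = ((4*I)*(-46))*(-15) = -184*I*(-15) = 2760*I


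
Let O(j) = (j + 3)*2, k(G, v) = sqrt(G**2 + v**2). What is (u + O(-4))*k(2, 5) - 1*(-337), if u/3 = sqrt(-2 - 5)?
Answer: 337 + sqrt(29)*(-2 + 3*I*sqrt(7)) ≈ 326.23 + 42.743*I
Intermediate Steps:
u = 3*I*sqrt(7) (u = 3*sqrt(-2 - 5) = 3*sqrt(-7) = 3*(I*sqrt(7)) = 3*I*sqrt(7) ≈ 7.9373*I)
O(j) = 6 + 2*j (O(j) = (3 + j)*2 = 6 + 2*j)
(u + O(-4))*k(2, 5) - 1*(-337) = (3*I*sqrt(7) + (6 + 2*(-4)))*sqrt(2**2 + 5**2) - 1*(-337) = (3*I*sqrt(7) + (6 - 8))*sqrt(4 + 25) + 337 = (3*I*sqrt(7) - 2)*sqrt(29) + 337 = (-2 + 3*I*sqrt(7))*sqrt(29) + 337 = sqrt(29)*(-2 + 3*I*sqrt(7)) + 337 = 337 + sqrt(29)*(-2 + 3*I*sqrt(7))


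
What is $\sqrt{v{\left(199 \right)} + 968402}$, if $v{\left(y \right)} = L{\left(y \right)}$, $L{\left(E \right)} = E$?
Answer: $\sqrt{968601} \approx 984.17$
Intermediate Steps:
$v{\left(y \right)} = y$
$\sqrt{v{\left(199 \right)} + 968402} = \sqrt{199 + 968402} = \sqrt{968601}$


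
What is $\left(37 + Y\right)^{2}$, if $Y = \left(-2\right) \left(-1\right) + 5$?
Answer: $1936$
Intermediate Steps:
$Y = 7$ ($Y = 2 + 5 = 7$)
$\left(37 + Y\right)^{2} = \left(37 + 7\right)^{2} = 44^{2} = 1936$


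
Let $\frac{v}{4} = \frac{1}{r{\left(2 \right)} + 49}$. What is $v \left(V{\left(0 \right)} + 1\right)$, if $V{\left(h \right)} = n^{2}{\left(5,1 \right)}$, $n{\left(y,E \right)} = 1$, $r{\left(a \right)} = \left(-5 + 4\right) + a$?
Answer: $\frac{4}{25} \approx 0.16$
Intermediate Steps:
$r{\left(a \right)} = -1 + a$
$V{\left(h \right)} = 1$ ($V{\left(h \right)} = 1^{2} = 1$)
$v = \frac{2}{25}$ ($v = \frac{4}{\left(-1 + 2\right) + 49} = \frac{4}{1 + 49} = \frac{4}{50} = 4 \cdot \frac{1}{50} = \frac{2}{25} \approx 0.08$)
$v \left(V{\left(0 \right)} + 1\right) = \frac{2 \left(1 + 1\right)}{25} = \frac{2}{25} \cdot 2 = \frac{4}{25}$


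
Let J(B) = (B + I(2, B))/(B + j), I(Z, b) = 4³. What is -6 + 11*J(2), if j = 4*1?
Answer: 115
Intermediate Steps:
j = 4
I(Z, b) = 64
J(B) = (64 + B)/(4 + B) (J(B) = (B + 64)/(B + 4) = (64 + B)/(4 + B))
-6 + 11*J(2) = -6 + 11*((64 + 2)/(4 + 2)) = -6 + 11*(66/6) = -6 + 11*((⅙)*66) = -6 + 11*11 = -6 + 121 = 115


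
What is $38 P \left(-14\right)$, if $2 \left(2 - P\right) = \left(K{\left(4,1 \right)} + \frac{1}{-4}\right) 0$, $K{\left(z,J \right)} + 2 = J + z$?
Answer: $-1064$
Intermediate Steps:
$K{\left(z,J \right)} = -2 + J + z$ ($K{\left(z,J \right)} = -2 + \left(J + z\right) = -2 + J + z$)
$P = 2$ ($P = 2 - \frac{\left(\left(-2 + 1 + 4\right) + \frac{1}{-4}\right) 0}{2} = 2 - \frac{\left(3 - \frac{1}{4}\right) 0}{2} = 2 - \frac{\frac{11}{4} \cdot 0}{2} = 2 - 0 = 2 + 0 = 2$)
$38 P \left(-14\right) = 38 \cdot 2 \left(-14\right) = 76 \left(-14\right) = -1064$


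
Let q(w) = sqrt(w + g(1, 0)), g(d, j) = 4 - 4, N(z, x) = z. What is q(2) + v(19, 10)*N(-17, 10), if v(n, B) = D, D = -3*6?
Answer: 306 + sqrt(2) ≈ 307.41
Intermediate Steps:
g(d, j) = 0
D = -18
v(n, B) = -18
q(w) = sqrt(w) (q(w) = sqrt(w + 0) = sqrt(w))
q(2) + v(19, 10)*N(-17, 10) = sqrt(2) - 18*(-17) = sqrt(2) + 306 = 306 + sqrt(2)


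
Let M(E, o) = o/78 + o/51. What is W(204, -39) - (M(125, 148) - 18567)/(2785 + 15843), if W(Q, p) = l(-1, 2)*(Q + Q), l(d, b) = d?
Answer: -5026641773/12350364 ≈ -407.00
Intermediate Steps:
M(E, o) = 43*o/1326 (M(E, o) = o*(1/78) + o*(1/51) = o/78 + o/51 = 43*o/1326)
W(Q, p) = -2*Q (W(Q, p) = -(Q + Q) = -2*Q)
W(204, -39) - (M(125, 148) - 18567)/(2785 + 15843) = -2*204 - ((43/1326)*148 - 18567)/(2785 + 15843) = -408 - (3182/663 - 18567)/18628 = -408 - (-12306739)/(663*18628) = -408 - 1*(-12306739/12350364) = -408 + 12306739/12350364 = -5026641773/12350364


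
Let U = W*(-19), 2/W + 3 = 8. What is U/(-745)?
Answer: 38/3725 ≈ 0.010201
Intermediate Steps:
W = ⅖ (W = 2/(-3 + 8) = 2/5 = 2*(⅕) = ⅖ ≈ 0.40000)
U = -38/5 (U = (⅖)*(-19) = -38/5 ≈ -7.6000)
U/(-745) = -38/5/(-745) = -38/5*(-1/745) = 38/3725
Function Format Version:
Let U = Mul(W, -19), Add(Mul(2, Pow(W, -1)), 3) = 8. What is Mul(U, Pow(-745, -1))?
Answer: Rational(38, 3725) ≈ 0.010201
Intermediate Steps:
W = Rational(2, 5) (W = Mul(2, Pow(Add(-3, 8), -1)) = Mul(2, Pow(5, -1)) = Mul(2, Rational(1, 5)) = Rational(2, 5) ≈ 0.40000)
U = Rational(-38, 5) (U = Mul(Rational(2, 5), -19) = Rational(-38, 5) ≈ -7.6000)
Mul(U, Pow(-745, -1)) = Mul(Rational(-38, 5), Pow(-745, -1)) = Mul(Rational(-38, 5), Rational(-1, 745)) = Rational(38, 3725)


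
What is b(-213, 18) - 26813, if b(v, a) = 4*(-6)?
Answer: -26837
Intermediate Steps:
b(v, a) = -24
b(-213, 18) - 26813 = -24 - 26813 = -26837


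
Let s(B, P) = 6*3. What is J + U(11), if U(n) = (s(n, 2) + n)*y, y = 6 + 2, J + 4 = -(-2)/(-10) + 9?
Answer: 1184/5 ≈ 236.80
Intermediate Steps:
s(B, P) = 18
J = 24/5 (J = -4 + (-(-2)/(-10) + 9) = -4 + (-(-2)*(-1)/10 + 9) = -4 + (-2*1/10 + 9) = -4 + (-1/5 + 9) = -4 + 44/5 = 24/5 ≈ 4.8000)
y = 8
U(n) = 144 + 8*n (U(n) = (18 + n)*8 = 144 + 8*n)
J + U(11) = 24/5 + (144 + 8*11) = 24/5 + (144 + 88) = 24/5 + 232 = 1184/5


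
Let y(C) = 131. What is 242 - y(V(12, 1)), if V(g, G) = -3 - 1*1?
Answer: 111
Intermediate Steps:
V(g, G) = -4 (V(g, G) = -3 - 1 = -4)
242 - y(V(12, 1)) = 242 - 1*131 = 242 - 131 = 111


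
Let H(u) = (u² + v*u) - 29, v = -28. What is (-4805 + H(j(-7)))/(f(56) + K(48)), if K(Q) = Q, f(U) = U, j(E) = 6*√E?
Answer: -2543/52 - 21*I*√7/13 ≈ -48.904 - 4.2739*I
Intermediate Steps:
H(u) = -29 + u² - 28*u (H(u) = (u² - 28*u) - 29 = -29 + u² - 28*u)
(-4805 + H(j(-7)))/(f(56) + K(48)) = (-4805 + (-29 + (6*√(-7))² - 168*√(-7)))/(56 + 48) = (-4805 + (-29 + (6*(I*√7))² - 168*I*√7))/104 = (-4805 + (-29 + (6*I*√7)² - 168*I*√7))*(1/104) = (-4805 + (-29 - 252 - 168*I*√7))*(1/104) = (-4805 + (-281 - 168*I*√7))*(1/104) = (-5086 - 168*I*√7)*(1/104) = -2543/52 - 21*I*√7/13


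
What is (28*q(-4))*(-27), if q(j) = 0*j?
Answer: 0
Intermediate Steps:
q(j) = 0
(28*q(-4))*(-27) = (28*0)*(-27) = 0*(-27) = 0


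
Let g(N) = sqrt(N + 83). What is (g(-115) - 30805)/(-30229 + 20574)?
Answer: 6161/1931 - 4*I*sqrt(2)/9655 ≈ 3.1906 - 0.0005859*I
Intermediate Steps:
g(N) = sqrt(83 + N)
(g(-115) - 30805)/(-30229 + 20574) = (sqrt(83 - 115) - 30805)/(-30229 + 20574) = (sqrt(-32) - 30805)/(-9655) = (4*I*sqrt(2) - 30805)*(-1/9655) = (-30805 + 4*I*sqrt(2))*(-1/9655) = 6161/1931 - 4*I*sqrt(2)/9655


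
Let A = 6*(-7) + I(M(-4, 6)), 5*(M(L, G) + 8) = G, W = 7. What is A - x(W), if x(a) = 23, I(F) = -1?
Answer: -66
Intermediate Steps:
M(L, G) = -8 + G/5
A = -43 (A = 6*(-7) - 1 = -42 - 1 = -43)
A - x(W) = -43 - 1*23 = -43 - 23 = -66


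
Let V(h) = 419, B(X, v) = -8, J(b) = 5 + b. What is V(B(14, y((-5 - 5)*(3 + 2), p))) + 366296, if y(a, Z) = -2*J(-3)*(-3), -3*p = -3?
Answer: 366715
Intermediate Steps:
p = 1 (p = -⅓*(-3) = 1)
y(a, Z) = 12 (y(a, Z) = -2*(5 - 3)*(-3) = -2*2*(-3) = -4*(-3) = 12)
V(B(14, y((-5 - 5)*(3 + 2), p))) + 366296 = 419 + 366296 = 366715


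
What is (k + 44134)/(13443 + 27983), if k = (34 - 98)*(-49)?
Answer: 23635/20713 ≈ 1.1411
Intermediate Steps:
k = 3136 (k = -64*(-49) = 3136)
(k + 44134)/(13443 + 27983) = (3136 + 44134)/(13443 + 27983) = 47270/41426 = 47270*(1/41426) = 23635/20713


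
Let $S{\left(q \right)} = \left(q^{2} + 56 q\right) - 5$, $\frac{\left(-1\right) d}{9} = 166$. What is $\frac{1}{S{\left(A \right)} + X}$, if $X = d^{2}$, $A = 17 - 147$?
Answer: $\frac{1}{2241651} \approx 4.461 \cdot 10^{-7}$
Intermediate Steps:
$d = -1494$ ($d = \left(-9\right) 166 = -1494$)
$A = -130$
$S{\left(q \right)} = -5 + q^{2} + 56 q$
$X = 2232036$ ($X = \left(-1494\right)^{2} = 2232036$)
$\frac{1}{S{\left(A \right)} + X} = \frac{1}{\left(-5 + \left(-130\right)^{2} + 56 \left(-130\right)\right) + 2232036} = \frac{1}{\left(-5 + 16900 - 7280\right) + 2232036} = \frac{1}{9615 + 2232036} = \frac{1}{2241651}$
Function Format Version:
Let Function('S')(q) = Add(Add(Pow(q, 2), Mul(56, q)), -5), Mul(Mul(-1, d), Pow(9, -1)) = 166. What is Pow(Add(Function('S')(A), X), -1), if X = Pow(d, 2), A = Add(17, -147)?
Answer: Rational(1, 2241651) ≈ 4.4610e-7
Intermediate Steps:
d = -1494 (d = Mul(-9, 166) = -1494)
A = -130
Function('S')(q) = Add(-5, Pow(q, 2), Mul(56, q))
X = 2232036 (X = Pow(-1494, 2) = 2232036)
Pow(Add(Function('S')(A), X), -1) = Pow(Add(Add(-5, Pow(-130, 2), Mul(56, -130)), 2232036), -1) = Pow(Add(Add(-5, 16900, -7280), 2232036), -1) = Pow(Add(9615, 2232036), -1) = Pow(2241651, -1) = Rational(1, 2241651)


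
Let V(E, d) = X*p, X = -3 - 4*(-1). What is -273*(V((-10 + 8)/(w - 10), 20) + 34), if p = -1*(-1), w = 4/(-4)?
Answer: -9555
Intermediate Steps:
w = -1 (w = 4*(-¼) = -1)
X = 1 (X = -3 - 1*(-4) = -3 + 4 = 1)
p = 1
V(E, d) = 1 (V(E, d) = 1*1 = 1)
-273*(V((-10 + 8)/(w - 10), 20) + 34) = -273*(1 + 34) = -273*35 = -9555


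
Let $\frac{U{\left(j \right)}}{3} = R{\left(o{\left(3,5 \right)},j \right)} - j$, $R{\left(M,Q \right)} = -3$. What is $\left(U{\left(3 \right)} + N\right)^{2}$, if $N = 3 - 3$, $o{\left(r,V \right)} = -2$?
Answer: $324$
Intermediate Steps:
$N = 0$
$U{\left(j \right)} = -9 - 3 j$ ($U{\left(j \right)} = 3 \left(-3 - j\right) = -9 - 3 j$)
$\left(U{\left(3 \right)} + N\right)^{2} = \left(\left(-9 - 9\right) + 0\right)^{2} = \left(-18 + 0\right)^{2} = \left(-18\right)^{2} = 324$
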